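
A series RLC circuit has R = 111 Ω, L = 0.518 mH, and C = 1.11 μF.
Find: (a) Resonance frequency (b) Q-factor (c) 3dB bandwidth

Step 1 — Resonance condition Im(Z)=0 gives ω₀ = 1/√(LC).
Step 2 — ω₀ = 1/√(0.000518·1.11e-06) = 4.17e+04 rad/s.
Step 3 — f₀ = ω₀/(2π) = 6637 Hz.
Step 4 — Series Q: Q = ω₀L/R = 4.17e+04·0.000518/111 = 0.1946.
Step 5 — 3dB bandwidth: Δω = ω₀/Q = 2.143e+05 rad/s; BW = Δω/(2π) = 3.41e+04 Hz.

(a) f₀ = 6637 Hz  (b) Q = 0.1946  (c) BW = 3.41e+04 Hz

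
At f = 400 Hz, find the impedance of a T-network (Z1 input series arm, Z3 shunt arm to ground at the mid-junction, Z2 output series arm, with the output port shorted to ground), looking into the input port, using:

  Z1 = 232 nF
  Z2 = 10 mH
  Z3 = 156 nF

Step 1 — Angular frequency: ω = 2π·f = 2π·400 = 2513 rad/s.
Step 2 — Component impedances:
  Z1: Z = 1/(jωC) = -j/(ω·C) = 0 - j1715 Ω
  Z2: Z = jωL = j·2513·0.01 = 0 + j25.13 Ω
  Z3: Z = 1/(jωC) = -j/(ω·C) = 0 - j2551 Ω
Step 3 — With the output port shorted to ground, the output series arm Z2 runs from the junction to ground; the shunt arm Z3 also runs from the junction to ground. They appear in parallel: Z3 || Z2 = 0 + j25.38 Ω.
Step 4 — Series with input arm Z1: Z_in = Z1 + (Z3 || Z2) = 0 - j1690 Ω = 1690∠-90.0° Ω.

Z = 0 - j1690 Ω = 1690∠-90.0° Ω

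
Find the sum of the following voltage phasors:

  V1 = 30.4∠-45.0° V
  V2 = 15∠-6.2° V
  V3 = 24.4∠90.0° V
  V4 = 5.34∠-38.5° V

Step 1 — Convert each phasor to rectangular form:
  V1 = 30.4·(cos(-45.0°) + j·sin(-45.0°)) = 21.5 - j21.5 V
  V2 = 15·(cos(-6.2°) + j·sin(-6.2°)) = 14.91 - j1.62 V
  V3 = 24.4·(cos(90.0°) + j·sin(90.0°)) = 0 + j24.4 V
  V4 = 5.34·(cos(-38.5°) + j·sin(-38.5°)) = 4.179 - j3.324 V
Step 2 — Sum components: V_total = 40.59 - j2.04 V.
Step 3 — Convert to polar: |V_total| = 40.64 V, ∠V_total = -2.9°.

V_total = 40.64∠-2.9° V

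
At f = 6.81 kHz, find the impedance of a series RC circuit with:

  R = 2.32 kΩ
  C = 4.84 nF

Step 1 — Angular frequency: ω = 2π·f = 2π·6810 = 4.279e+04 rad/s.
Step 2 — Component impedances:
  R: Z = R = 2320 Ω
  C: Z = 1/(jωC) = -j/(ω·C) = 0 - j4829 Ω
Step 3 — Series combination: Z_total = R + C = 2320 - j4829 Ω = 5357∠-64.3° Ω.

Z = 2320 - j4829 Ω = 5357∠-64.3° Ω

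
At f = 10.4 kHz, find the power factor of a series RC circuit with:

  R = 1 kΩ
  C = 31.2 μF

Step 1 — Angular frequency: ω = 2π·f = 2π·1.04e+04 = 6.535e+04 rad/s.
Step 2 — Component impedances:
  R: Z = R = 1000 Ω
  C: Z = 1/(jωC) = -j/(ω·C) = 0 - j0.4905 Ω
Step 3 — Series combination: Z_total = R + C = 1000 - j0.4905 Ω = 1000∠-0.0° Ω.
Step 4 — Power factor: PF = cos(φ) = Re(Z)/|Z| = 1000/1000 = 1.
Step 5 — Type: Im(Z) = -0.4905 ⇒ leading (phase φ = -0.0°).

PF = 1 (leading, φ = -0.0°)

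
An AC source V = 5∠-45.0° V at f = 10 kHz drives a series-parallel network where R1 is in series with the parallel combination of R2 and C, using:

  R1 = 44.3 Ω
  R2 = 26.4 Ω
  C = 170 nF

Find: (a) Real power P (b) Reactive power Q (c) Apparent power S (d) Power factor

Step 1 — Angular frequency: ω = 2π·f = 2π·1e+04 = 6.283e+04 rad/s.
Step 2 — Component impedances:
  R1: Z = R = 44.3 Ω
  R2: Z = R = 26.4 Ω
  C: Z = 1/(jωC) = -j/(ω·C) = 0 - j93.62 Ω
Step 3 — Parallel branch: R2 || C = 1/(1/R2 + 1/C) = 24.46 - j6.896 Ω.
Step 4 — Series with R1: Z_total = R1 + (R2 || C) = 68.76 - j6.896 Ω = 69.1∠-5.7° Ω.
Step 5 — Source phasor: V = 5∠-45.0° V = 3.536 - j3.536 V.
Step 6 — Current: I = V / Z = 0.05602 - j0.0458 A = 0.07236∠-39.3° A.
Step 7 — Complex power: S = V·I* = 0.36 - j0.03611 VA.
Step 8 — Real power: P = Re(S) = 0.36 W.
Step 9 — Reactive power: Q = Im(S) = -0.03611 VAR.
Step 10 — Apparent power: |S| = 0.3618 VA.
Step 11 — Power factor: PF = P/|S| = 0.995 (leading).

(a) P = 0.36 W  (b) Q = -0.03611 VAR  (c) S = 0.3618 VA  (d) PF = 0.995 (leading)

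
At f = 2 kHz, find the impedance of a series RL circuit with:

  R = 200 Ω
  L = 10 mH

Step 1 — Angular frequency: ω = 2π·f = 2π·2000 = 1.257e+04 rad/s.
Step 2 — Component impedances:
  R: Z = R = 200 Ω
  L: Z = jωL = j·1.257e+04·0.01 = 0 + j125.7 Ω
Step 3 — Series combination: Z_total = R + L = 200 + j125.7 Ω = 236.2∠32.1° Ω.

Z = 200 + j125.7 Ω = 236.2∠32.1° Ω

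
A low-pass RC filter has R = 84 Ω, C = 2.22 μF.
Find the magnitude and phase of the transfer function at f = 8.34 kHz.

Step 1 — Angular frequency: ω = 2π·8340 = 5.24e+04 rad/s.
Step 2 — Transfer function: H(jω) = 1/(1 + jωRC).
Step 3 — Denominator: 1 + jωRC = 1 + j·5.24e+04·84·2.22e-06 = 1 + j9.772.
Step 4 — H = 0.01036 - j0.1013.
Step 5 — Magnitude: |H| = 0.1018 (-19.8 dB); phase: φ = -84.2°.

|H| = 0.1018 (-19.8 dB), φ = -84.2°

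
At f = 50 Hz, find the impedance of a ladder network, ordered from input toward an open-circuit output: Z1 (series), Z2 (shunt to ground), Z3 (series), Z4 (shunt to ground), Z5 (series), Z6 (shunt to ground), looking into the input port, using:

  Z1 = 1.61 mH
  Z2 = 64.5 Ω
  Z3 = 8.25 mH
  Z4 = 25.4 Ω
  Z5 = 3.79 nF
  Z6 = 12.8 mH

Step 1 — Angular frequency: ω = 2π·f = 2π·50 = 314.2 rad/s.
Step 2 — Component impedances:
  Z1: Z = jωL = j·314.2·0.00161 = 0 + j0.5058 Ω
  Z2: Z = R = 64.5 Ω
  Z3: Z = jωL = j·314.2·0.00825 = 0 + j2.592 Ω
  Z4: Z = R = 25.4 Ω
  Z5: Z = 1/(jωC) = -j/(ω·C) = 0 - j8.399e+05 Ω
  Z6: Z = jωL = j·314.2·0.0128 = 0 + j4.021 Ω
Step 3 — Ladder network (open output): work backward from the far end, alternating series and parallel combinations. Z_in = 18.26 + j1.838 Ω = 18.35∠5.7° Ω.

Z = 18.26 + j1.838 Ω = 18.35∠5.7° Ω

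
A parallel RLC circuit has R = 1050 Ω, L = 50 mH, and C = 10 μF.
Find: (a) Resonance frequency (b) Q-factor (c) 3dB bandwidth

Step 1 — Resonance: ω₀ = 1/√(LC) = 1/√(0.05·1e-05) = 1414 rad/s.
Step 2 — f₀ = ω₀/(2π) = 225.1 Hz.
Step 3 — Parallel Q: Q = R/(ω₀L) = 1050/(1414·0.05) = 14.85.
Step 4 — Bandwidth: Δω = ω₀/Q = 95.24 rad/s; BW = Δω/(2π) = 15.16 Hz.

(a) f₀ = 225.1 Hz  (b) Q = 14.85  (c) BW = 15.16 Hz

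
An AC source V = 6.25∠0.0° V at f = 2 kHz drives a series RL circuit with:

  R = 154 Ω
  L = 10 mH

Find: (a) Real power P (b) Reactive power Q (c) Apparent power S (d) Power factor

Step 1 — Angular frequency: ω = 2π·f = 2π·2000 = 1.257e+04 rad/s.
Step 2 — Component impedances:
  R: Z = R = 154 Ω
  L: Z = jωL = j·1.257e+04·0.01 = 0 + j125.7 Ω
Step 3 — Series combination: Z_total = R + L = 154 + j125.7 Ω = 198.8∠39.2° Ω.
Step 4 — Source phasor: V = 6.25∠0.0° V = 6.25 V.
Step 5 — Current: I = V / Z = 0.02436 - j0.01988 A = 0.03144∠-39.2° A.
Step 6 — Complex power: S = V·I* = 0.1523 + j0.1242 VA.
Step 7 — Real power: P = Re(S) = 0.1523 W.
Step 8 — Reactive power: Q = Im(S) = 0.1242 VAR.
Step 9 — Apparent power: |S| = 0.1965 VA.
Step 10 — Power factor: PF = P/|S| = 0.7748 (lagging).

(a) P = 0.1523 W  (b) Q = 0.1242 VAR  (c) S = 0.1965 VA  (d) PF = 0.7748 (lagging)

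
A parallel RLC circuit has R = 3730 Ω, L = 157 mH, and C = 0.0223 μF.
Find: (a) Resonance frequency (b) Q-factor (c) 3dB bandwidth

Step 1 — Resonance: ω₀ = 1/√(LC) = 1/√(0.157·2.23e-08) = 1.69e+04 rad/s.
Step 2 — f₀ = ω₀/(2π) = 2690 Hz.
Step 3 — Parallel Q: Q = R/(ω₀L) = 3730/(1.69e+04·0.157) = 1.406.
Step 4 — Bandwidth: Δω = ω₀/Q = 1.202e+04 rad/s; BW = Δω/(2π) = 1913 Hz.

(a) f₀ = 2690 Hz  (b) Q = 1.406  (c) BW = 1913 Hz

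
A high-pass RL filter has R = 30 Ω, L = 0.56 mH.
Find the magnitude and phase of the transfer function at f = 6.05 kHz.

Step 1 — Angular frequency: ω = 2π·6050 = 3.801e+04 rad/s.
Step 2 — Transfer function: H(jω) = jωL/(R + jωL).
Step 3 — Numerator jωL = j·21.29; denominator R + jωL = 30 + j21.29.
Step 4 — H = 0.3349 + j0.472.
Step 5 — Magnitude: |H| = 0.5787 (-4.8 dB); phase: φ = 54.6°.

|H| = 0.5787 (-4.8 dB), φ = 54.6°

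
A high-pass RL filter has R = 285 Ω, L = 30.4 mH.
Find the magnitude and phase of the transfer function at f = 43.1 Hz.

Step 1 — Angular frequency: ω = 2π·43.1 = 270.8 rad/s.
Step 2 — Transfer function: H(jω) = jωL/(R + jωL).
Step 3 — Numerator jωL = j·8.232; denominator R + jωL = 285 + j8.232.
Step 4 — H = 0.0008337 + j0.02886.
Step 5 — Magnitude: |H| = 0.02887 (-30.8 dB); phase: φ = 88.3°.

|H| = 0.02887 (-30.8 dB), φ = 88.3°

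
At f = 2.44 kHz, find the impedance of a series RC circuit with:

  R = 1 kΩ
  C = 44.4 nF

Step 1 — Angular frequency: ω = 2π·f = 2π·2440 = 1.533e+04 rad/s.
Step 2 — Component impedances:
  R: Z = R = 1000 Ω
  C: Z = 1/(jωC) = -j/(ω·C) = 0 - j1469 Ω
Step 3 — Series combination: Z_total = R + C = 1000 - j1469 Ω = 1777∠-55.8° Ω.

Z = 1000 - j1469 Ω = 1777∠-55.8° Ω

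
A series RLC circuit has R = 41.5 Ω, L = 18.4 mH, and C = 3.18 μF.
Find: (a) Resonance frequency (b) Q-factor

Step 1 — Resonance condition Im(Z)=0 gives ω₀ = 1/√(LC).
Step 2 — ω₀ = 1/√(0.0184·3.18e-06) = 4134 rad/s.
Step 3 — f₀ = ω₀/(2π) = 658 Hz.
Step 4 — Series Q: Q = ω₀L/R = 4134·0.0184/41.5 = 1.833.

(a) f₀ = 658 Hz  (b) Q = 1.833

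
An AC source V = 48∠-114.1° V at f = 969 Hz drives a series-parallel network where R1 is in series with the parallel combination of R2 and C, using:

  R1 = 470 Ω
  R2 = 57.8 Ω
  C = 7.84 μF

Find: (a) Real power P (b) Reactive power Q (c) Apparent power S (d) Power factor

Step 1 — Angular frequency: ω = 2π·f = 2π·969 = 6088 rad/s.
Step 2 — Component impedances:
  R1: Z = R = 470 Ω
  R2: Z = R = 57.8 Ω
  C: Z = 1/(jωC) = -j/(ω·C) = 0 - j20.95 Ω
Step 3 — Parallel branch: R2 || C = 1/(1/R2 + 1/C) = 6.712 - j18.52 Ω.
Step 4 — Series with R1: Z_total = R1 + (R2 || C) = 476.7 - j18.52 Ω = 477.1∠-2.2° Ω.
Step 5 — Source phasor: V = 48∠-114.1° V = -19.6 - j43.82 V.
Step 6 — Current: I = V / Z = -0.03749 - j0.09337 A = 0.1006∠-111.9° A.
Step 7 — Complex power: S = V·I* = 4.826 - j0.1875 VA.
Step 8 — Real power: P = Re(S) = 4.826 W.
Step 9 — Reactive power: Q = Im(S) = -0.1875 VAR.
Step 10 — Apparent power: |S| = 4.829 VA.
Step 11 — Power factor: PF = P/|S| = 0.9992 (leading).

(a) P = 4.826 W  (b) Q = -0.1875 VAR  (c) S = 4.829 VA  (d) PF = 0.9992 (leading)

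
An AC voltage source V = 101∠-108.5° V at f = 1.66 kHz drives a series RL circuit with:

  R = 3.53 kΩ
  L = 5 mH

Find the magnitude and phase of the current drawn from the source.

Step 1 — Angular frequency: ω = 2π·f = 2π·1660 = 1.043e+04 rad/s.
Step 2 — Component impedances:
  R: Z = R = 3530 Ω
  L: Z = jωL = j·1.043e+04·0.005 = 0 + j52.15 Ω
Step 3 — Series combination: Z_total = R + L = 3530 + j52.15 Ω = 3530∠0.8° Ω.
Step 4 — Source phasor: V = 101∠-108.5° V = -32.05 - j95.78 V.
Step 5 — Ohm's law: I = V / Z_total = (-32.05 - j95.78) / (3530 + j52.15) = -0.009477 - j0.02699 A.
Step 6 — Convert to polar: |I| = 0.02861 A, ∠I = -109.3°.

I = 0.02861∠-109.3° A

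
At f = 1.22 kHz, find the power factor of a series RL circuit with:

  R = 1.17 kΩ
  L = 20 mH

Step 1 — Angular frequency: ω = 2π·f = 2π·1220 = 7665 rad/s.
Step 2 — Component impedances:
  R: Z = R = 1170 Ω
  L: Z = jωL = j·7665·0.02 = 0 + j153.3 Ω
Step 3 — Series combination: Z_total = R + L = 1170 + j153.3 Ω = 1180∠7.5° Ω.
Step 4 — Power factor: PF = cos(φ) = Re(Z)/|Z| = 1170/1180 = 0.9915.
Step 5 — Type: Im(Z) = 153.3 ⇒ lagging (phase φ = 7.5°).

PF = 0.9915 (lagging, φ = 7.5°)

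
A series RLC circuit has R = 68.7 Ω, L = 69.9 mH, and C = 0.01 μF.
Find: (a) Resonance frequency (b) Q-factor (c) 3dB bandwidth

Step 1 — Resonance: ω₀ = 1/√(LC) = 1/√(0.0699·1e-08) = 3.782e+04 rad/s.
Step 2 — f₀ = ω₀/(2π) = 6020 Hz.
Step 3 — Series Q: Q = ω₀L/R = 3.782e+04·0.0699/68.7 = 38.48.
Step 4 — Bandwidth: Δω = ω₀/Q = 982.8 rad/s; BW = Δω/(2π) = 156.4 Hz.

(a) f₀ = 6020 Hz  (b) Q = 38.48  (c) BW = 156.4 Hz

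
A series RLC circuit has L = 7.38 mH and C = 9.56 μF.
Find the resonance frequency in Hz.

Step 1 — Resonance condition Im(Z)=0 gives ω₀ = 1/√(LC).
Step 2 — ω₀ = 1/√(0.00738·9.56e-06) = 3765 rad/s.
Step 3 — f₀ = ω₀/(2π) = 599.2 Hz.

f₀ = 599.2 Hz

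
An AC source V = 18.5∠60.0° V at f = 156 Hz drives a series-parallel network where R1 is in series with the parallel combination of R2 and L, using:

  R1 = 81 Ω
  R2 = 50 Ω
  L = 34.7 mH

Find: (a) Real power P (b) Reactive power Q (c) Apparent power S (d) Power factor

Step 1 — Angular frequency: ω = 2π·f = 2π·156 = 980.2 rad/s.
Step 2 — Component impedances:
  R1: Z = R = 81 Ω
  R2: Z = R = 50 Ω
  L: Z = jωL = j·980.2·0.0347 = 0 + j34.01 Ω
Step 3 — Parallel branch: R2 || L = 1/(1/R2 + 1/L) = 15.82 + j23.25 Ω.
Step 4 — Series with R1: Z_total = R1 + (R2 || L) = 96.82 + j23.25 Ω = 99.57∠13.5° Ω.
Step 5 — Source phasor: V = 18.5∠60.0° V = 9.25 + j16.02 V.
Step 6 — Current: I = V / Z = 0.1279 + j0.1348 A = 0.1858∠46.5° A.
Step 7 — Complex power: S = V·I* = 3.342 + j0.8027 VA.
Step 8 — Real power: P = Re(S) = 3.342 W.
Step 9 — Reactive power: Q = Im(S) = 0.8027 VAR.
Step 10 — Apparent power: |S| = 3.437 VA.
Step 11 — Power factor: PF = P/|S| = 0.9724 (lagging).

(a) P = 3.342 W  (b) Q = 0.8027 VAR  (c) S = 3.437 VA  (d) PF = 0.9724 (lagging)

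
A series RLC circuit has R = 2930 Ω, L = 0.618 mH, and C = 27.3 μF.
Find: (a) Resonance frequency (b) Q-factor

Step 1 — Resonance condition Im(Z)=0 gives ω₀ = 1/√(LC).
Step 2 — ω₀ = 1/√(0.000618·2.73e-05) = 7699 rad/s.
Step 3 — f₀ = ω₀/(2π) = 1225 Hz.
Step 4 — Series Q: Q = ω₀L/R = 7699·0.000618/2930 = 0.001624.

(a) f₀ = 1225 Hz  (b) Q = 0.001624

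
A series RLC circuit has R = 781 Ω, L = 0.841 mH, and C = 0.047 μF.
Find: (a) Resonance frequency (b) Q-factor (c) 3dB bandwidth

Step 1 — Resonance: ω₀ = 1/√(LC) = 1/√(0.000841·4.7e-08) = 1.591e+05 rad/s.
Step 2 — f₀ = ω₀/(2π) = 2.531e+04 Hz.
Step 3 — Series Q: Q = ω₀L/R = 1.591e+05·0.000841/781 = 0.1713.
Step 4 — Bandwidth: Δω = ω₀/Q = 9.287e+05 rad/s; BW = Δω/(2π) = 1.478e+05 Hz.

(a) f₀ = 2.531e+04 Hz  (b) Q = 0.1713  (c) BW = 1.478e+05 Hz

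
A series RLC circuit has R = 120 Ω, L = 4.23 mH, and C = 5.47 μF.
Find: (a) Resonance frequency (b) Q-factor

Step 1 — Resonance condition Im(Z)=0 gives ω₀ = 1/√(LC).
Step 2 — ω₀ = 1/√(0.00423·5.47e-06) = 6574 rad/s.
Step 3 — f₀ = ω₀/(2π) = 1046 Hz.
Step 4 — Series Q: Q = ω₀L/R = 6574·0.00423/120 = 0.2317.

(a) f₀ = 1046 Hz  (b) Q = 0.2317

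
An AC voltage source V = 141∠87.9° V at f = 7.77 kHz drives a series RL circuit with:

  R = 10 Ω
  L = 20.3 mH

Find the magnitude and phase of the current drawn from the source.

Step 1 — Angular frequency: ω = 2π·f = 2π·7770 = 4.882e+04 rad/s.
Step 2 — Component impedances:
  R: Z = R = 10 Ω
  L: Z = jωL = j·4.882e+04·0.0203 = 0 + j991.1 Ω
Step 3 — Series combination: Z_total = R + L = 10 + j991.1 Ω = 991.1∠89.4° Ω.
Step 4 — Source phasor: V = 141∠87.9° V = 5.167 + j140.9 V.
Step 5 — Ohm's law: I = V / Z_total = (5.167 + j140.9) / (10 + j991.1) = 0.1422 - j0.003778 A.
Step 6 — Convert to polar: |I| = 0.1423 A, ∠I = -1.5°.

I = 0.1423∠-1.5° A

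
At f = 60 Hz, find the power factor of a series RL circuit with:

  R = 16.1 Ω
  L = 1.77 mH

Step 1 — Angular frequency: ω = 2π·f = 2π·60 = 377 rad/s.
Step 2 — Component impedances:
  R: Z = R = 16.1 Ω
  L: Z = jωL = j·377·0.00177 = 0 + j0.6673 Ω
Step 3 — Series combination: Z_total = R + L = 16.1 + j0.6673 Ω = 16.11∠2.4° Ω.
Step 4 — Power factor: PF = cos(φ) = Re(Z)/|Z| = 16.1/16.114 = 0.9991.
Step 5 — Type: Im(Z) = 0.6673 ⇒ lagging (phase φ = 2.4°).

PF = 0.9991 (lagging, φ = 2.4°)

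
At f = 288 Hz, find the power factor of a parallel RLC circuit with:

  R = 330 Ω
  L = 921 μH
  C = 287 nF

Step 1 — Angular frequency: ω = 2π·f = 2π·288 = 1810 rad/s.
Step 2 — Component impedances:
  R: Z = R = 330 Ω
  L: Z = jωL = j·1810·0.000921 = 0 + j1.667 Ω
  C: Z = 1/(jωC) = -j/(ω·C) = 0 - j1926 Ω
Step 3 — Parallel combination: 1/Z_total = 1/R + 1/L + 1/C; Z_total = 0.008431 + j1.668 Ω = 1.668∠89.7° Ω.
Step 4 — Power factor: PF = cos(φ) = Re(Z)/|Z| = 0.008431/1.668 = 0.005055.
Step 5 — Type: Im(Z) = 1.668 ⇒ lagging (phase φ = 89.7°).

PF = 0.005055 (lagging, φ = 89.7°)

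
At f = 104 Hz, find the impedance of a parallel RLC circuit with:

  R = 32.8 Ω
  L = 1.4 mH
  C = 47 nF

Step 1 — Angular frequency: ω = 2π·f = 2π·104 = 653.5 rad/s.
Step 2 — Component impedances:
  R: Z = R = 32.8 Ω
  L: Z = jωL = j·653.5·0.0014 = 0 + j0.9148 Ω
  C: Z = 1/(jωC) = -j/(ω·C) = 0 - j3.256e+04 Ω
Step 3 — Parallel combination: 1/Z_total = 1/R + 1/L + 1/C; Z_total = 0.0255 + j0.9141 Ω = 0.9145∠88.4° Ω.

Z = 0.0255 + j0.9141 Ω = 0.9145∠88.4° Ω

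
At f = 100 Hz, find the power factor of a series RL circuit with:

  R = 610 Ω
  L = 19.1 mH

Step 1 — Angular frequency: ω = 2π·f = 2π·100 = 628.3 rad/s.
Step 2 — Component impedances:
  R: Z = R = 610 Ω
  L: Z = jωL = j·628.3·0.0191 = 0 + j12 Ω
Step 3 — Series combination: Z_total = R + L = 610 + j12 Ω = 610.1∠1.1° Ω.
Step 4 — Power factor: PF = cos(φ) = Re(Z)/|Z| = 610/610.1 = 0.9998.
Step 5 — Type: Im(Z) = 12 ⇒ lagging (phase φ = 1.1°).

PF = 0.9998 (lagging, φ = 1.1°)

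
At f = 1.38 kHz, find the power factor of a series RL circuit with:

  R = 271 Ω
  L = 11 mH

Step 1 — Angular frequency: ω = 2π·f = 2π·1380 = 8671 rad/s.
Step 2 — Component impedances:
  R: Z = R = 271 Ω
  L: Z = jωL = j·8671·0.011 = 0 + j95.38 Ω
Step 3 — Series combination: Z_total = R + L = 271 + j95.38 Ω = 287.3∠19.4° Ω.
Step 4 — Power factor: PF = cos(φ) = Re(Z)/|Z| = 271/287.3 = 0.9433.
Step 5 — Type: Im(Z) = 95.38 ⇒ lagging (phase φ = 19.4°).

PF = 0.9433 (lagging, φ = 19.4°)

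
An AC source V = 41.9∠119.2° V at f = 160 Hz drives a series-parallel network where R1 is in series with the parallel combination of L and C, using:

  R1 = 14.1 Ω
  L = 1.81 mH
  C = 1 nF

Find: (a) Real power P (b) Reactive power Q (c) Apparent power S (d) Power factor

Step 1 — Angular frequency: ω = 2π·f = 2π·160 = 1005 rad/s.
Step 2 — Component impedances:
  R1: Z = R = 14.1 Ω
  L: Z = jωL = j·1005·0.00181 = 0 + j1.82 Ω
  C: Z = 1/(jωC) = -j/(ω·C) = 0 - j9.947e+05 Ω
Step 3 — Parallel branch: L || C = 1/(1/L + 1/C) = 0 + j1.82 Ω.
Step 4 — Series with R1: Z_total = R1 + (L || C) = 14.1 + j1.82 Ω = 14.22∠7.4° Ω.
Step 5 — Source phasor: V = 41.9∠119.2° V = -20.44 + j36.58 V.
Step 6 — Current: I = V / Z = -1.097 + j2.736 A = 2.947∠111.8° A.
Step 7 — Complex power: S = V·I* = 122.5 + j15.81 VA.
Step 8 — Real power: P = Re(S) = 122.5 W.
Step 9 — Reactive power: Q = Im(S) = 15.81 VAR.
Step 10 — Apparent power: |S| = 123.5 VA.
Step 11 — Power factor: PF = P/|S| = 0.9918 (lagging).

(a) P = 122.5 W  (b) Q = 15.81 VAR  (c) S = 123.5 VA  (d) PF = 0.9918 (lagging)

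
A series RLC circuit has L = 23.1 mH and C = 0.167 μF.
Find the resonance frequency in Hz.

Step 1 — Resonance condition Im(Z)=0 gives ω₀ = 1/√(LC).
Step 2 — ω₀ = 1/√(0.0231·1.67e-07) = 1.61e+04 rad/s.
Step 3 — f₀ = ω₀/(2π) = 2562 Hz.

f₀ = 2562 Hz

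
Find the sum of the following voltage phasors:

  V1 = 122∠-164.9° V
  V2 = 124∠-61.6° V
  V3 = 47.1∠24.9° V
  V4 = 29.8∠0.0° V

Step 1 — Convert each phasor to rectangular form:
  V1 = 122·(cos(-164.9°) + j·sin(-164.9°)) = -117.8 - j31.78 V
  V2 = 124·(cos(-61.6°) + j·sin(-61.6°)) = 58.98 - j109.1 V
  V3 = 47.1·(cos(24.9°) + j·sin(24.9°)) = 42.72 + j19.83 V
  V4 = 29.8·(cos(0.0°) + j·sin(0.0°)) = 29.8 V
Step 2 — Sum components: V_total = 13.71 - j121 V.
Step 3 — Convert to polar: |V_total| = 121.8 V, ∠V_total = -83.5°.

V_total = 121.8∠-83.5° V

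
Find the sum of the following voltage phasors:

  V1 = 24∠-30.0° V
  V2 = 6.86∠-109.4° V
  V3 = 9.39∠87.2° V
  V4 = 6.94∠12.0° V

Step 1 — Convert each phasor to rectangular form:
  V1 = 24·(cos(-30.0°) + j·sin(-30.0°)) = 20.78 - j12 V
  V2 = 6.86·(cos(-109.4°) + j·sin(-109.4°)) = -2.279 - j6.471 V
  V3 = 9.39·(cos(87.2°) + j·sin(87.2°)) = 0.4587 + j9.379 V
  V4 = 6.94·(cos(12.0°) + j·sin(12.0°)) = 6.788 + j1.443 V
Step 2 — Sum components: V_total = 25.75 - j7.649 V.
Step 3 — Convert to polar: |V_total| = 26.86 V, ∠V_total = -16.5°.

V_total = 26.86∠-16.5° V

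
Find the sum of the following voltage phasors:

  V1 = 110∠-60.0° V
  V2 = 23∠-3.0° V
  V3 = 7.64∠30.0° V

Step 1 — Convert each phasor to rectangular form:
  V1 = 110·(cos(-60.0°) + j·sin(-60.0°)) = 55 - j95.26 V
  V2 = 23·(cos(-3.0°) + j·sin(-3.0°)) = 22.97 - j1.204 V
  V3 = 7.64·(cos(30.0°) + j·sin(30.0°)) = 6.616 + j3.82 V
Step 2 — Sum components: V_total = 84.58 - j92.65 V.
Step 3 — Convert to polar: |V_total| = 125.5 V, ∠V_total = -47.6°.

V_total = 125.5∠-47.6° V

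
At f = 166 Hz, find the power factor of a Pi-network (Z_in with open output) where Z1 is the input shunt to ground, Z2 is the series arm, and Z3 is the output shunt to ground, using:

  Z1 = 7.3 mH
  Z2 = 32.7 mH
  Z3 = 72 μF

Step 1 — Angular frequency: ω = 2π·f = 2π·166 = 1043 rad/s.
Step 2 — Component impedances:
  Z1: Z = jωL = j·1043·0.0073 = 0 + j7.614 Ω
  Z2: Z = jωL = j·1043·0.0327 = 0 + j34.11 Ω
  Z3: Z = 1/(jωC) = -j/(ω·C) = 0 - j13.32 Ω
Step 3 — With open output, the series arm Z2 and the output shunt Z3 appear in series to ground: Z2 + Z3 = 0 + j20.79 Ω.
Step 4 — Parallel with input shunt Z1: Z_in = Z1 || (Z2 + Z3) = 0 + j5.573 Ω = 5.573∠90.0° Ω.
Step 5 — Power factor: PF = cos(φ) = Re(Z)/|Z| = -0/5.573 = -0.
Step 6 — Type: Im(Z) = 5.573 ⇒ lagging (phase φ = 90.0°).

PF = -0 (lagging, φ = 90.0°)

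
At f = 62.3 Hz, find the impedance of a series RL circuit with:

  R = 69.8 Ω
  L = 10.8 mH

Step 1 — Angular frequency: ω = 2π·f = 2π·62.3 = 391.4 rad/s.
Step 2 — Component impedances:
  R: Z = R = 69.8 Ω
  L: Z = jωL = j·391.4·0.0108 = 0 + j4.228 Ω
Step 3 — Series combination: Z_total = R + L = 69.8 + j4.228 Ω = 69.93∠3.5° Ω.

Z = 69.8 + j4.228 Ω = 69.93∠3.5° Ω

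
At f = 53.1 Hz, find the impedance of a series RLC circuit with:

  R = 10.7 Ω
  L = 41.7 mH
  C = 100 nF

Step 1 — Angular frequency: ω = 2π·f = 2π·53.1 = 333.6 rad/s.
Step 2 — Component impedances:
  R: Z = R = 10.7 Ω
  L: Z = jωL = j·333.6·0.0417 = 0 + j13.91 Ω
  C: Z = 1/(jωC) = -j/(ω·C) = 0 - j2.997e+04 Ω
Step 3 — Series combination: Z_total = R + L + C = 10.7 - j2.996e+04 Ω = 2.996e+04∠-90.0° Ω.

Z = 10.7 - j2.996e+04 Ω = 2.996e+04∠-90.0° Ω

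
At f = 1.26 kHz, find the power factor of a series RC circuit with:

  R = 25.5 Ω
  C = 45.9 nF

Step 1 — Angular frequency: ω = 2π·f = 2π·1260 = 7917 rad/s.
Step 2 — Component impedances:
  R: Z = R = 25.5 Ω
  C: Z = 1/(jωC) = -j/(ω·C) = 0 - j2752 Ω
Step 3 — Series combination: Z_total = R + C = 25.5 - j2752 Ω = 2752∠-89.5° Ω.
Step 4 — Power factor: PF = cos(φ) = Re(Z)/|Z| = 25.5/2752 = 0.009266.
Step 5 — Type: Im(Z) = -2752 ⇒ leading (phase φ = -89.5°).

PF = 0.009266 (leading, φ = -89.5°)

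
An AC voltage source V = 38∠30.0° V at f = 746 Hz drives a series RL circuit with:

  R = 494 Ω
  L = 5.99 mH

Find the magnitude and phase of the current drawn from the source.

Step 1 — Angular frequency: ω = 2π·f = 2π·746 = 4687 rad/s.
Step 2 — Component impedances:
  R: Z = R = 494 Ω
  L: Z = jωL = j·4687·0.00599 = 0 + j28.08 Ω
Step 3 — Series combination: Z_total = R + L = 494 + j28.08 Ω = 494.8∠3.3° Ω.
Step 4 — Source phasor: V = 38∠30.0° V = 32.91 + j19 V.
Step 5 — Ohm's law: I = V / Z_total = (32.91 + j19) / (494 + j28.08) = 0.06858 + j0.03456 A.
Step 6 — Convert to polar: |I| = 0.0768 A, ∠I = 26.7°.

I = 0.0768∠26.7° A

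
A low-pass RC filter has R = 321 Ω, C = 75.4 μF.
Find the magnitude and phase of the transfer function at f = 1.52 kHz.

Step 1 — Angular frequency: ω = 2π·1520 = 9550 rad/s.
Step 2 — Transfer function: H(jω) = 1/(1 + jωRC).
Step 3 — Denominator: 1 + jωRC = 1 + j·9550·321·7.54e-05 = 1 + j231.2.
Step 4 — H = 1.872e-05 - j0.004326.
Step 5 — Magnitude: |H| = 0.004326 (-47.3 dB); phase: φ = -89.8°.

|H| = 0.004326 (-47.3 dB), φ = -89.8°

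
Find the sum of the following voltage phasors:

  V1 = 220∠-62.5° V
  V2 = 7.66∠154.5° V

Step 1 — Convert each phasor to rectangular form:
  V1 = 220·(cos(-62.5°) + j·sin(-62.5°)) = 101.6 - j195.1 V
  V2 = 7.66·(cos(154.5°) + j·sin(154.5°)) = -6.914 + j3.298 V
Step 2 — Sum components: V_total = 94.67 - j191.8 V.
Step 3 — Convert to polar: |V_total| = 213.9 V, ∠V_total = -63.7°.

V_total = 213.9∠-63.7° V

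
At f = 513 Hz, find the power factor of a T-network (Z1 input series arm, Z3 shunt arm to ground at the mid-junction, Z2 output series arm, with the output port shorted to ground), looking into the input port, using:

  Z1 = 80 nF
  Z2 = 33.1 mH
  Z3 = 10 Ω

Step 1 — Angular frequency: ω = 2π·f = 2π·513 = 3223 rad/s.
Step 2 — Component impedances:
  Z1: Z = 1/(jωC) = -j/(ω·C) = 0 - j3878 Ω
  Z2: Z = jωL = j·3223·0.0331 = 0 + j106.7 Ω
  Z3: Z = R = 10 Ω
Step 3 — With the output port shorted to ground, the output series arm Z2 runs from the junction to ground; the shunt arm Z3 also runs from the junction to ground. They appear in parallel: Z3 || Z2 = 9.913 + j0.9291 Ω.
Step 4 — Series with input arm Z1: Z_in = Z1 + (Z3 || Z2) = 9.913 - j3877 Ω = 3877∠-89.9° Ω.
Step 5 — Power factor: PF = cos(φ) = Re(Z)/|Z| = 9.913/3877 = 0.002557.
Step 6 — Type: Im(Z) = -3877 ⇒ leading (phase φ = -89.9°).

PF = 0.002557 (leading, φ = -89.9°)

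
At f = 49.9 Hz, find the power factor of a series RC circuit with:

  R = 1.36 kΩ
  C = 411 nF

Step 1 — Angular frequency: ω = 2π·f = 2π·49.9 = 313.5 rad/s.
Step 2 — Component impedances:
  R: Z = R = 1360 Ω
  C: Z = 1/(jωC) = -j/(ω·C) = 0 - j7760 Ω
Step 3 — Series combination: Z_total = R + C = 1360 - j7760 Ω = 7879∠-80.1° Ω.
Step 4 — Power factor: PF = cos(φ) = Re(Z)/|Z| = 1360/7879 = 0.1726.
Step 5 — Type: Im(Z) = -7760 ⇒ leading (phase φ = -80.1°).

PF = 0.1726 (leading, φ = -80.1°)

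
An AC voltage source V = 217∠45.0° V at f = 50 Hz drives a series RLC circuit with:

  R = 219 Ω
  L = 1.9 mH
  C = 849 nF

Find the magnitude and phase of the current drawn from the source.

Step 1 — Angular frequency: ω = 2π·f = 2π·50 = 314.2 rad/s.
Step 2 — Component impedances:
  R: Z = R = 219 Ω
  L: Z = jωL = j·314.2·0.0019 = 0 + j0.5969 Ω
  C: Z = 1/(jωC) = -j/(ω·C) = 0 - j3749 Ω
Step 3 — Series combination: Z_total = R + L + C = 219 - j3749 Ω = 3755∠-86.7° Ω.
Step 4 — Source phasor: V = 217∠45.0° V = 153.4 + j153.4 V.
Step 5 — Ohm's law: I = V / Z_total = (153.4 + j153.4) / (219 - j3749) = -0.03841 + j0.04318 A.
Step 6 — Convert to polar: |I| = 0.05779 A, ∠I = 131.7°.

I = 0.05779∠131.7° A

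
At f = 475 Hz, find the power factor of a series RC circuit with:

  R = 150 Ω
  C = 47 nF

Step 1 — Angular frequency: ω = 2π·f = 2π·475 = 2985 rad/s.
Step 2 — Component impedances:
  R: Z = R = 150 Ω
  C: Z = 1/(jωC) = -j/(ω·C) = 0 - j7129 Ω
Step 3 — Series combination: Z_total = R + C = 150 - j7129 Ω = 7131∠-88.8° Ω.
Step 4 — Power factor: PF = cos(φ) = Re(Z)/|Z| = 150/7130.6 = 0.02104.
Step 5 — Type: Im(Z) = -7129 ⇒ leading (phase φ = -88.8°).

PF = 0.02104 (leading, φ = -88.8°)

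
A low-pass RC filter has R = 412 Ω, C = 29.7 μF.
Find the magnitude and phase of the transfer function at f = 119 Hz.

Step 1 — Angular frequency: ω = 2π·119 = 747.7 rad/s.
Step 2 — Transfer function: H(jω) = 1/(1 + jωRC).
Step 3 — Denominator: 1 + jωRC = 1 + j·747.7·412·2.97e-05 = 1 + j9.149.
Step 4 — H = 0.01181 - j0.108.
Step 5 — Magnitude: |H| = 0.1087 (-19.3 dB); phase: φ = -83.8°.

|H| = 0.1087 (-19.3 dB), φ = -83.8°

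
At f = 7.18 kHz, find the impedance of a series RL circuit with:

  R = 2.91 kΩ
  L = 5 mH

Step 1 — Angular frequency: ω = 2π·f = 2π·7180 = 4.511e+04 rad/s.
Step 2 — Component impedances:
  R: Z = R = 2910 Ω
  L: Z = jωL = j·4.511e+04·0.005 = 0 + j225.6 Ω
Step 3 — Series combination: Z_total = R + L = 2910 + j225.6 Ω = 2919∠4.4° Ω.

Z = 2910 + j225.6 Ω = 2919∠4.4° Ω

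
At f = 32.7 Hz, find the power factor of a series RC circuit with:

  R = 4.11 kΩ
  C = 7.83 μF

Step 1 — Angular frequency: ω = 2π·f = 2π·32.7 = 205.5 rad/s.
Step 2 — Component impedances:
  R: Z = R = 4110 Ω
  C: Z = 1/(jωC) = -j/(ω·C) = 0 - j621.6 Ω
Step 3 — Series combination: Z_total = R + C = 4110 - j621.6 Ω = 4157∠-8.6° Ω.
Step 4 — Power factor: PF = cos(φ) = Re(Z)/|Z| = 4110/4156.7 = 0.9888.
Step 5 — Type: Im(Z) = -621.6 ⇒ leading (phase φ = -8.6°).

PF = 0.9888 (leading, φ = -8.6°)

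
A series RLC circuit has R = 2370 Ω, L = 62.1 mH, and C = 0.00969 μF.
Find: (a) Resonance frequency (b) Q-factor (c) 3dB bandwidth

Step 1 — Resonance condition Im(Z)=0 gives ω₀ = 1/√(LC).
Step 2 — ω₀ = 1/√(0.0621·9.69e-09) = 4.077e+04 rad/s.
Step 3 — f₀ = ω₀/(2π) = 6488 Hz.
Step 4 — Series Q: Q = ω₀L/R = 4.077e+04·0.0621/2370 = 1.068.
Step 5 — 3dB bandwidth: Δω = ω₀/Q = 3.816e+04 rad/s; BW = Δω/(2π) = 6074 Hz.

(a) f₀ = 6488 Hz  (b) Q = 1.068  (c) BW = 6074 Hz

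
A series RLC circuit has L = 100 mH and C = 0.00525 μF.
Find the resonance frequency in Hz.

Step 1 — Resonance condition Im(Z)=0 gives ω₀ = 1/√(LC).
Step 2 — ω₀ = 1/√(0.1·5.25e-09) = 4.364e+04 rad/s.
Step 3 — f₀ = ω₀/(2π) = 6946 Hz.

f₀ = 6946 Hz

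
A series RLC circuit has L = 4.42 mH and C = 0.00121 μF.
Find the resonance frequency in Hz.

Step 1 — Resonance condition Im(Z)=0 gives ω₀ = 1/√(LC).
Step 2 — ω₀ = 1/√(0.00442·1.21e-09) = 4.324e+05 rad/s.
Step 3 — f₀ = ω₀/(2π) = 6.882e+04 Hz.

f₀ = 6.882e+04 Hz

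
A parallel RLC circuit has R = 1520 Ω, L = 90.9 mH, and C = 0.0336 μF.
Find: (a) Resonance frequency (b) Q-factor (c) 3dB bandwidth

Step 1 — Resonance: ω₀ = 1/√(LC) = 1/√(0.0909·3.36e-08) = 1.809e+04 rad/s.
Step 2 — f₀ = ω₀/(2π) = 2880 Hz.
Step 3 — Parallel Q: Q = R/(ω₀L) = 1520/(1.809e+04·0.0909) = 0.9241.
Step 4 — Bandwidth: Δω = ω₀/Q = 1.958e+04 rad/s; BW = Δω/(2π) = 3116 Hz.

(a) f₀ = 2880 Hz  (b) Q = 0.9241  (c) BW = 3116 Hz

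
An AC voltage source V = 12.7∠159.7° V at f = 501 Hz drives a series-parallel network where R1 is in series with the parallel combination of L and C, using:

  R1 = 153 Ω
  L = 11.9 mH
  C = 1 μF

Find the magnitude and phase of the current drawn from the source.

Step 1 — Angular frequency: ω = 2π·f = 2π·501 = 3148 rad/s.
Step 2 — Component impedances:
  R1: Z = R = 153 Ω
  L: Z = jωL = j·3148·0.0119 = 0 + j37.46 Ω
  C: Z = 1/(jωC) = -j/(ω·C) = 0 - j317.7 Ω
Step 3 — Parallel branch: L || C = 1/(1/L + 1/C) = 0 + j42.47 Ω.
Step 4 — Series with R1: Z_total = R1 + (L || C) = 153 + j42.47 Ω = 158.8∠15.5° Ω.
Step 5 — Source phasor: V = 12.7∠159.7° V = -11.91 + j4.406 V.
Step 6 — Ohm's law: I = V / Z_total = (-11.91 + j4.406) / (153 + j42.47) = -0.06486 + j0.0468 A.
Step 7 — Convert to polar: |I| = 0.07998 A, ∠I = 144.2°.

I = 0.07998∠144.2° A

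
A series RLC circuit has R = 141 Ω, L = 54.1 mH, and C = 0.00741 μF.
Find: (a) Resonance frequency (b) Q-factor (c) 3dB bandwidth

Step 1 — Resonance: ω₀ = 1/√(LC) = 1/√(0.0541·7.41e-09) = 4.995e+04 rad/s.
Step 2 — f₀ = ω₀/(2π) = 7949 Hz.
Step 3 — Series Q: Q = ω₀L/R = 4.995e+04·0.0541/141 = 19.16.
Step 4 — Bandwidth: Δω = ω₀/Q = 2606 rad/s; BW = Δω/(2π) = 414.8 Hz.

(a) f₀ = 7949 Hz  (b) Q = 19.16  (c) BW = 414.8 Hz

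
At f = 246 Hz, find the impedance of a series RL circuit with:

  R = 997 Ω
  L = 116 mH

Step 1 — Angular frequency: ω = 2π·f = 2π·246 = 1546 rad/s.
Step 2 — Component impedances:
  R: Z = R = 997 Ω
  L: Z = jωL = j·1546·0.116 = 0 + j179.3 Ω
Step 3 — Series combination: Z_total = R + L = 997 + j179.3 Ω = 1013∠10.2° Ω.

Z = 997 + j179.3 Ω = 1013∠10.2° Ω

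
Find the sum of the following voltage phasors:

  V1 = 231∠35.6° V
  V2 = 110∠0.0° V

Step 1 — Convert each phasor to rectangular form:
  V1 = 231·(cos(35.6°) + j·sin(35.6°)) = 187.8 + j134.5 V
  V2 = 110·(cos(0.0°) + j·sin(0.0°)) = 110 V
Step 2 — Sum components: V_total = 297.8 + j134.5 V.
Step 3 — Convert to polar: |V_total| = 326.8 V, ∠V_total = 24.3°.

V_total = 326.8∠24.3° V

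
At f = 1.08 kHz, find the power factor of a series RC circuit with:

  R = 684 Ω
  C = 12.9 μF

Step 1 — Angular frequency: ω = 2π·f = 2π·1080 = 6786 rad/s.
Step 2 — Component impedances:
  R: Z = R = 684 Ω
  C: Z = 1/(jωC) = -j/(ω·C) = 0 - j11.42 Ω
Step 3 — Series combination: Z_total = R + C = 684 - j11.42 Ω = 684.1∠-1.0° Ω.
Step 4 — Power factor: PF = cos(φ) = Re(Z)/|Z| = 684/684.1 = 0.9999.
Step 5 — Type: Im(Z) = -11.42 ⇒ leading (phase φ = -1.0°).

PF = 0.9999 (leading, φ = -1.0°)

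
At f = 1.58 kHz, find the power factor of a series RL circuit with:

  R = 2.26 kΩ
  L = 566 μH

Step 1 — Angular frequency: ω = 2π·f = 2π·1580 = 9927 rad/s.
Step 2 — Component impedances:
  R: Z = R = 2260 Ω
  L: Z = jωL = j·9927·0.000566 = 0 + j5.619 Ω
Step 3 — Series combination: Z_total = R + L = 2260 + j5.619 Ω = 2260∠0.1° Ω.
Step 4 — Power factor: PF = cos(φ) = Re(Z)/|Z| = 2260/2260 = 1.
Step 5 — Type: Im(Z) = 5.619 ⇒ lagging (phase φ = 0.1°).

PF = 1 (lagging, φ = 0.1°)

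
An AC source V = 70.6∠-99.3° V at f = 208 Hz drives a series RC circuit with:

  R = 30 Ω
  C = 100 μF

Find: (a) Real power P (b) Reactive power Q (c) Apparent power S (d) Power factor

Step 1 — Angular frequency: ω = 2π·f = 2π·208 = 1307 rad/s.
Step 2 — Component impedances:
  R: Z = R = 30 Ω
  C: Z = 1/(jωC) = -j/(ω·C) = 0 - j7.652 Ω
Step 3 — Series combination: Z_total = R + C = 30 - j7.652 Ω = 30.96∠-14.3° Ω.
Step 4 — Source phasor: V = 70.6∠-99.3° V = -11.41 - j69.67 V.
Step 5 — Current: I = V / Z = 0.1991 - j2.272 A = 2.28∠-85.0° A.
Step 6 — Complex power: S = V·I* = 156 - j39.79 VA.
Step 7 — Real power: P = Re(S) = 156 W.
Step 8 — Reactive power: Q = Im(S) = -39.79 VAR.
Step 9 — Apparent power: |S| = 161 VA.
Step 10 — Power factor: PF = P/|S| = 0.969 (leading).

(a) P = 156 W  (b) Q = -39.79 VAR  (c) S = 161 VA  (d) PF = 0.969 (leading)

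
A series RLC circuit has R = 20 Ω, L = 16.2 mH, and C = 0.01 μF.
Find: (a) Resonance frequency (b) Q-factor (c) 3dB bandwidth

Step 1 — Resonance condition Im(Z)=0 gives ω₀ = 1/√(LC).
Step 2 — ω₀ = 1/√(0.0162·1e-08) = 7.857e+04 rad/s.
Step 3 — f₀ = ω₀/(2π) = 1.25e+04 Hz.
Step 4 — Series Q: Q = ω₀L/R = 7.857e+04·0.0162/20 = 63.64.
Step 5 — 3dB bandwidth: Δω = ω₀/Q = 1235 rad/s; BW = Δω/(2π) = 196.5 Hz.

(a) f₀ = 1.25e+04 Hz  (b) Q = 63.64  (c) BW = 196.5 Hz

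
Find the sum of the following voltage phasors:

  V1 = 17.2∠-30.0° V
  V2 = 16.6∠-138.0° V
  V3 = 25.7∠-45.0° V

Step 1 — Convert each phasor to rectangular form:
  V1 = 17.2·(cos(-30.0°) + j·sin(-30.0°)) = 14.9 - j8.6 V
  V2 = 16.6·(cos(-138.0°) + j·sin(-138.0°)) = -12.34 - j11.11 V
  V3 = 25.7·(cos(-45.0°) + j·sin(-45.0°)) = 18.17 - j18.17 V
Step 2 — Sum components: V_total = 20.73 - j37.88 V.
Step 3 — Convert to polar: |V_total| = 43.18 V, ∠V_total = -61.3°.

V_total = 43.18∠-61.3° V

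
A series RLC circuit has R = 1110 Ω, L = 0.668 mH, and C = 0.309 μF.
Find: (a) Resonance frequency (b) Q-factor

Step 1 — Resonance condition Im(Z)=0 gives ω₀ = 1/√(LC).
Step 2 — ω₀ = 1/√(0.000668·3.09e-07) = 6.96e+04 rad/s.
Step 3 — f₀ = ω₀/(2π) = 1.108e+04 Hz.
Step 4 — Series Q: Q = ω₀L/R = 6.96e+04·0.000668/1110 = 0.04189.

(a) f₀ = 1.108e+04 Hz  (b) Q = 0.04189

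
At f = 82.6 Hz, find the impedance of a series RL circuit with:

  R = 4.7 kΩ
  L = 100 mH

Step 1 — Angular frequency: ω = 2π·f = 2π·82.6 = 519 rad/s.
Step 2 — Component impedances:
  R: Z = R = 4700 Ω
  L: Z = jωL = j·519·0.1 = 0 + j51.9 Ω
Step 3 — Series combination: Z_total = R + L = 4700 + j51.9 Ω = 4700∠0.6° Ω.

Z = 4700 + j51.9 Ω = 4700∠0.6° Ω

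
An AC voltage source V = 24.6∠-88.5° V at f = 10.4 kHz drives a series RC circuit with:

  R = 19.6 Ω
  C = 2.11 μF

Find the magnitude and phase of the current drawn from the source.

Step 1 — Angular frequency: ω = 2π·f = 2π·1.04e+04 = 6.535e+04 rad/s.
Step 2 — Component impedances:
  R: Z = R = 19.6 Ω
  C: Z = 1/(jωC) = -j/(ω·C) = 0 - j7.253 Ω
Step 3 — Series combination: Z_total = R + C = 19.6 - j7.253 Ω = 20.9∠-20.3° Ω.
Step 4 — Source phasor: V = 24.6∠-88.5° V = 0.644 - j24.59 V.
Step 5 — Ohm's law: I = V / Z_total = (0.644 - j24.59) / (19.6 - j7.253) = 0.4373 - j1.093 A.
Step 6 — Convert to polar: |I| = 1.177 A, ∠I = -68.2°.

I = 1.177∠-68.2° A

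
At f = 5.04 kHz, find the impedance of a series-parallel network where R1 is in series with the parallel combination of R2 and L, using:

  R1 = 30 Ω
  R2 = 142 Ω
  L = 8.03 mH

Step 1 — Angular frequency: ω = 2π·f = 2π·5040 = 3.167e+04 rad/s.
Step 2 — Component impedances:
  R1: Z = R = 30 Ω
  R2: Z = R = 142 Ω
  L: Z = jωL = j·3.167e+04·0.00803 = 0 + j254.3 Ω
Step 3 — Parallel branch: R2 || L = 1/(1/R2 + 1/L) = 108.2 + j60.45 Ω.
Step 4 — Series with R1: Z_total = R1 + (R2 || L) = 138.2 + j60.45 Ω = 150.9∠23.6° Ω.

Z = 138.2 + j60.45 Ω = 150.9∠23.6° Ω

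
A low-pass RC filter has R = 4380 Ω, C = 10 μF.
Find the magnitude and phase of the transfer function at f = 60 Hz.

Step 1 — Angular frequency: ω = 2π·60 = 377 rad/s.
Step 2 — Transfer function: H(jω) = 1/(1 + jωRC).
Step 3 — Denominator: 1 + jωRC = 1 + j·377·4380·1e-05 = 1 + j16.51.
Step 4 — H = 0.003654 - j0.06034.
Step 5 — Magnitude: |H| = 0.06045 (-24.4 dB); phase: φ = -86.5°.

|H| = 0.06045 (-24.4 dB), φ = -86.5°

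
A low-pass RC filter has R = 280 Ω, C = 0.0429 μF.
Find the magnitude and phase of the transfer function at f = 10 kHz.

Step 1 — Angular frequency: ω = 2π·1e+04 = 6.283e+04 rad/s.
Step 2 — Transfer function: H(jω) = 1/(1 + jωRC).
Step 3 — Denominator: 1 + jωRC = 1 + j·6.283e+04·280·4.29e-08 = 1 + j0.7547.
Step 4 — H = 0.6371 - j0.4808.
Step 5 — Magnitude: |H| = 0.7982 (-2.0 dB); phase: φ = -37.0°.

|H| = 0.7982 (-2.0 dB), φ = -37.0°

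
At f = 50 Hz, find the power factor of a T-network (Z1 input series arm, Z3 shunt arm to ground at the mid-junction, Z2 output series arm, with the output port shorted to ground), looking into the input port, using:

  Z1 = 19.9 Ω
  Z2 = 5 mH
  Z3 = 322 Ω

Step 1 — Angular frequency: ω = 2π·f = 2π·50 = 314.2 rad/s.
Step 2 — Component impedances:
  Z1: Z = R = 19.9 Ω
  Z2: Z = jωL = j·314.2·0.005 = 0 + j1.571 Ω
  Z3: Z = R = 322 Ω
Step 3 — With the output port shorted to ground, the output series arm Z2 runs from the junction to ground; the shunt arm Z3 also runs from the junction to ground. They appear in parallel: Z3 || Z2 = 0.007663 + j1.571 Ω.
Step 4 — Series with input arm Z1: Z_in = Z1 + (Z3 || Z2) = 19.91 + j1.571 Ω = 19.97∠4.5° Ω.
Step 5 — Power factor: PF = cos(φ) = Re(Z)/|Z| = 19.908/19.97 = 0.9969.
Step 6 — Type: Im(Z) = 1.571 ⇒ lagging (phase φ = 4.5°).

PF = 0.9969 (lagging, φ = 4.5°)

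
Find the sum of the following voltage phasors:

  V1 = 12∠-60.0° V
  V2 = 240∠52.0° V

Step 1 — Convert each phasor to rectangular form:
  V1 = 12·(cos(-60.0°) + j·sin(-60.0°)) = 6 - j10.39 V
  V2 = 240·(cos(52.0°) + j·sin(52.0°)) = 147.8 + j189.1 V
Step 2 — Sum components: V_total = 153.8 + j178.7 V.
Step 3 — Convert to polar: |V_total| = 235.8 V, ∠V_total = 49.3°.

V_total = 235.8∠49.3° V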